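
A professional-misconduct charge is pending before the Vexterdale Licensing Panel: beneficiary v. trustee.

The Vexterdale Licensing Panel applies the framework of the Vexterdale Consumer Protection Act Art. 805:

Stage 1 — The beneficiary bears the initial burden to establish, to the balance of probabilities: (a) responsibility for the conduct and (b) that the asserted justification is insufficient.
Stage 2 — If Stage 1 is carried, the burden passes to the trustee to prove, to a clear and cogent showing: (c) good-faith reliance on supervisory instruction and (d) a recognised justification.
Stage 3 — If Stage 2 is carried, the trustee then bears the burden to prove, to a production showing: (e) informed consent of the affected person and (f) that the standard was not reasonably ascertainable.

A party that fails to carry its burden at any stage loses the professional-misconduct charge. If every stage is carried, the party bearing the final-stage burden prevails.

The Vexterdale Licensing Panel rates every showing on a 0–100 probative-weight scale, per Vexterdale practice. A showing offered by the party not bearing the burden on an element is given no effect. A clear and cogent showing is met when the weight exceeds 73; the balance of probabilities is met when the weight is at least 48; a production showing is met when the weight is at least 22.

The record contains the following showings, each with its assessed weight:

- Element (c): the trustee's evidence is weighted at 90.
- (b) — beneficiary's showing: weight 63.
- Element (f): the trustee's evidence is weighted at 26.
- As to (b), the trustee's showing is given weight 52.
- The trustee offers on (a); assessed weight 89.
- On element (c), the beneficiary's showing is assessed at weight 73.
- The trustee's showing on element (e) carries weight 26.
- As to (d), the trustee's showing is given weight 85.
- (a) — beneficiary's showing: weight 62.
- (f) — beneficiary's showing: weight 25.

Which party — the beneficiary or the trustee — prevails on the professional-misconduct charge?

trustee

At Stage 1 the beneficiary must meet the balance of probabilities (weight is at least 48): on (a) the weight is 62 (the trustee's 89 is given no effect), which does reach 48, so (a) meets the standard; on (b) the weight is 63 (the trustee's 52 is given no effect), which does reach 48, so (b) meets the standard.
  All elements met. The burden passes to the trustee.
At Stage 2 the trustee must meet a clear and cogent showing (weight exceeds 73): on (c) the weight is 90 (the beneficiary's 73 is given no effect), which does exceed 73, so (c) meets the standard; on (d) the weight is 85, > 73, so (d) meets the standard.
  All elements met. The trustee retains the burden for Stage 3.
At Stage 3 the trustee must meet a production showing (weight is at least 22): on (e) the weight is 26, ≥ 22, so (e) meets the standard; on (f) the weight is 26 (the beneficiary's 25 is given no effect), which does reach 22, so (f) meets the standard.
  The trustee carries the last stage.
Every stage carried; the trustee prevails.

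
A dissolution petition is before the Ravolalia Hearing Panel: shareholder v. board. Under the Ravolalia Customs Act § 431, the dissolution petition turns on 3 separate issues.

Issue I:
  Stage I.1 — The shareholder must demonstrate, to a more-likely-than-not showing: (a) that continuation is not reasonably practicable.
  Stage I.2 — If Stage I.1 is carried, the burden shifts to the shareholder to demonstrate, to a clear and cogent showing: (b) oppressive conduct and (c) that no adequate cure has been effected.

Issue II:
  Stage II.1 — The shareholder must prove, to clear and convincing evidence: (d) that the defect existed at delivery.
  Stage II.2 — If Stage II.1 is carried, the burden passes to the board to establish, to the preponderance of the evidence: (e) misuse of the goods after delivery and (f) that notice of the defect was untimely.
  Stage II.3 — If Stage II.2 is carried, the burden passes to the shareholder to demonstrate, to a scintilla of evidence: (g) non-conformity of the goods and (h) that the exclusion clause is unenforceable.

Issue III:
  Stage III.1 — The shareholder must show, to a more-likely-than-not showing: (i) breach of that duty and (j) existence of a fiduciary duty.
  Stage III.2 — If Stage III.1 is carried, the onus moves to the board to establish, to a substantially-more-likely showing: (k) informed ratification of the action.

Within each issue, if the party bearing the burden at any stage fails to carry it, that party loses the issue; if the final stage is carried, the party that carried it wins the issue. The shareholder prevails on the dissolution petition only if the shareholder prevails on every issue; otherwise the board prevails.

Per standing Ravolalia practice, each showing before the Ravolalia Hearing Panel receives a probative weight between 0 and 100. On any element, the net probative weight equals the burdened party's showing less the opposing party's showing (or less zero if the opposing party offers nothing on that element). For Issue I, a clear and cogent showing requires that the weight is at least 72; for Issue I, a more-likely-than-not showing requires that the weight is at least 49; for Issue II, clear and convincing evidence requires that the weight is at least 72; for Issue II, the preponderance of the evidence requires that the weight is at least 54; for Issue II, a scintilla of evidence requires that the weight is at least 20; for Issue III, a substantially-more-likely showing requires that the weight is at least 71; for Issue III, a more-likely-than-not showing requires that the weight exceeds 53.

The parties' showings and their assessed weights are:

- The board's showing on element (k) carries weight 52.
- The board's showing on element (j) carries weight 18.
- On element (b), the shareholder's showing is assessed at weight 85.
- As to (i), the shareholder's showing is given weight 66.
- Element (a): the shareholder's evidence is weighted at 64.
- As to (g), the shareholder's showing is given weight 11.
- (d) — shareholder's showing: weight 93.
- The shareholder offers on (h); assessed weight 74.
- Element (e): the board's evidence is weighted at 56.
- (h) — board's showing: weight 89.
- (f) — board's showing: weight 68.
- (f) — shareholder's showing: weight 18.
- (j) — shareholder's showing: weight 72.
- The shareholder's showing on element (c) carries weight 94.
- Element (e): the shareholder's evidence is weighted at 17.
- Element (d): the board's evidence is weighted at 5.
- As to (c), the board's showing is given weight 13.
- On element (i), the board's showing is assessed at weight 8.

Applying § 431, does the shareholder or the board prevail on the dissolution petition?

— Issue I —
At Stage I.1 the shareholder must meet a more-likely-than-not showing (weight is at least 49): on (a) the weight is 64, which does reach 49, so (a) meets the standard.
  All elements met. The shareholder retains the burden for Stage I.2.
At Stage I.2 the shareholder must meet a clear and cogent showing (weight is at least 72): on (b) the weight is 85, which does reach 72, so (b) meets the standard; on (c) the weight is 94 less the opposing 13 gives net 81, ≥ 72, so (c) meets the standard.
  The shareholder carries the last stage.
Every stage carried; the shareholder prevails on this issue.
— Issue II —
At Stage II.1 the shareholder must meet clear and convincing evidence (weight is at least 72): on (d) the weight is 93 less the opposing 5 gives net 88, which does reach 72, so (d) meets the standard.
  All elements met. The burden passes to the board.
At Stage II.2 the board must meet the preponderance of the evidence (weight is at least 54): on (e) the weight is 56 less the opposing 17 gives net 39, which does not reach 54, so (e) does not meet the standard; on (f) the weight is 68 less the opposing 18 gives net 50, < 54, so (f) does not meet the standard.
  Stage II.2 not carried; the board fails its burden.
The analysis ends at Stage II.2; the shareholder prevails on this issue.
— Issue III —
At Stage III.1 the shareholder must meet a more-likely-than-not showing (weight exceeds 53): on (i) the weight is 66 less the opposing 8 gives net 58, which does exceed 53, so (i) meets the standard; on (j) the weight is 72 less the opposing 18 gives net 54, > 53, so (j) meets the standard.
  All elements met. The burden passes to the board.
At Stage III.2 the board must meet a substantially-more-likely showing (weight is at least 71): on (k) the weight is 52, which does not reach 71, so (k) does not meet the standard.
  Not every element is met, so the board fails to carry Stage III.2.
The shareholder prevails on this issue.
Per-issue: Issue I → shareholder; Issue II → shareholder; Issue III → shareholder. The shareholder must prevail on every issue; overall, the shareholder prevails.

shareholder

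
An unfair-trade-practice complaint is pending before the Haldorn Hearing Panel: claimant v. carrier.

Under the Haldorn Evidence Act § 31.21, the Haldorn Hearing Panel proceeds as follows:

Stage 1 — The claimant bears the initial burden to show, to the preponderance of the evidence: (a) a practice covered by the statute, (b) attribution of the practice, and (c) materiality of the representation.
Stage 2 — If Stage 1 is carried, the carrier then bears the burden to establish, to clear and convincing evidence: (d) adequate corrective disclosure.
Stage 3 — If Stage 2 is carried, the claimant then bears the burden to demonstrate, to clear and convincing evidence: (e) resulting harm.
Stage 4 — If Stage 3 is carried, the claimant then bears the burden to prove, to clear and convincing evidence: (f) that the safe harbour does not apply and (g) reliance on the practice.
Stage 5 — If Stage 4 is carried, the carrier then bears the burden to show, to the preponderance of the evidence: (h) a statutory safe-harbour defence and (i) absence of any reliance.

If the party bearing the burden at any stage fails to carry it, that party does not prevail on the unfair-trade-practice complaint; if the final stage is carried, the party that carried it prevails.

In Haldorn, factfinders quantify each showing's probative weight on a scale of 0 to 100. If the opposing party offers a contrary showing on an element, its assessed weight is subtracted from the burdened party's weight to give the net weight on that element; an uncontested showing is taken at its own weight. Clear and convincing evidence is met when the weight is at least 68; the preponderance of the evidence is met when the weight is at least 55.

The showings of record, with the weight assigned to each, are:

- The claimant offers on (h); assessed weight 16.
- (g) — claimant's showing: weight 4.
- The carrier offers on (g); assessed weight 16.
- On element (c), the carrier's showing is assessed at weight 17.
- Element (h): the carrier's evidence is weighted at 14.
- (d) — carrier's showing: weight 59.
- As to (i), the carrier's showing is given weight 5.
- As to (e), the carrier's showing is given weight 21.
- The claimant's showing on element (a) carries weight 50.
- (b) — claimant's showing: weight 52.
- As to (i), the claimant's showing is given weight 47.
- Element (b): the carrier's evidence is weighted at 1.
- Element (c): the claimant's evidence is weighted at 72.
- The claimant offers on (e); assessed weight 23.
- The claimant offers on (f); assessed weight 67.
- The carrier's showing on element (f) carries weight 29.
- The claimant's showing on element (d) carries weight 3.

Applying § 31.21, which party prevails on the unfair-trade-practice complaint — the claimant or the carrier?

carrier

Stage 1 (claimant, the preponderance of the evidence, weight is at least 55): (a) 50 < 55 — fails; (b) net 52−1=51 < 55 — fails; (c) net 72−17=55 ≥ 55 — meets.
  Stage 1 not carried; the claimant fails its burden.
The analysis ends at Stage 1; the carrier prevails.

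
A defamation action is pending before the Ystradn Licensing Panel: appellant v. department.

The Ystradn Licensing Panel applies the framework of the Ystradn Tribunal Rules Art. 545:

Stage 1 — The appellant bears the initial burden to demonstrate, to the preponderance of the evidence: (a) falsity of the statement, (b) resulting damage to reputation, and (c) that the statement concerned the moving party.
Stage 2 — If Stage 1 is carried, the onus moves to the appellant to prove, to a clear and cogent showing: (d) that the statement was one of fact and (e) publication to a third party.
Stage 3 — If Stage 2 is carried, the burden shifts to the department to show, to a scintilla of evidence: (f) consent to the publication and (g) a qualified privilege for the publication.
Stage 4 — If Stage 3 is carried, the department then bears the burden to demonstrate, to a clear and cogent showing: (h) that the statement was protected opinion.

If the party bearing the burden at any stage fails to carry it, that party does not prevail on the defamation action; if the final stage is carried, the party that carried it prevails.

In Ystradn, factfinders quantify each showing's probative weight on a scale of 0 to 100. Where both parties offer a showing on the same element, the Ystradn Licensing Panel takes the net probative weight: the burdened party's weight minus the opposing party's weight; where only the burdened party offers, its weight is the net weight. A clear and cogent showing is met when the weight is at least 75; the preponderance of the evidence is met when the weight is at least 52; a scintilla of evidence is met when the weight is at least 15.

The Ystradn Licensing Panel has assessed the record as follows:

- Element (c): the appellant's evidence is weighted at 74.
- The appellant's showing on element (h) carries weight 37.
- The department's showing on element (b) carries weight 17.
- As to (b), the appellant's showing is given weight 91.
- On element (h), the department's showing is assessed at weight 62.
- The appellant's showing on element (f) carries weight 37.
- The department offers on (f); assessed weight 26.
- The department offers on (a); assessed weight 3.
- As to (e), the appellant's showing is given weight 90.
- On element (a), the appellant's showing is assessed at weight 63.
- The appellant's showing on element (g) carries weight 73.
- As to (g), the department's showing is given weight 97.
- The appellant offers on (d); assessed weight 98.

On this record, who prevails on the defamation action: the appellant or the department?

appellant

Stage 1 (appellant, the preponderance of the evidence, weight is at least 52): (a) net 63−3=60 ≥ 52 — meets; (b) net 91−17=74 ≥ 52 — meets; (c) 74 ≥ 52 — meets.
  Stage 1 is satisfied; the appellant continues to bear the burden.
Stage 2 (appellant, a clear and cogent showing, weight is at least 75): (d) 98 ≥ 75 — meets; (e) 90 ≥ 75 — meets.
  The appellant carries Stage 2; the department now bears the burden.
Stage 3 (department, a scintilla of evidence, weight is at least 15): (f) net 26−37=-11 < 15 — fails; (g) net 97−73=24 ≥ 15 — meets.
  The department does not carry Stage 3.
The appellant prevails.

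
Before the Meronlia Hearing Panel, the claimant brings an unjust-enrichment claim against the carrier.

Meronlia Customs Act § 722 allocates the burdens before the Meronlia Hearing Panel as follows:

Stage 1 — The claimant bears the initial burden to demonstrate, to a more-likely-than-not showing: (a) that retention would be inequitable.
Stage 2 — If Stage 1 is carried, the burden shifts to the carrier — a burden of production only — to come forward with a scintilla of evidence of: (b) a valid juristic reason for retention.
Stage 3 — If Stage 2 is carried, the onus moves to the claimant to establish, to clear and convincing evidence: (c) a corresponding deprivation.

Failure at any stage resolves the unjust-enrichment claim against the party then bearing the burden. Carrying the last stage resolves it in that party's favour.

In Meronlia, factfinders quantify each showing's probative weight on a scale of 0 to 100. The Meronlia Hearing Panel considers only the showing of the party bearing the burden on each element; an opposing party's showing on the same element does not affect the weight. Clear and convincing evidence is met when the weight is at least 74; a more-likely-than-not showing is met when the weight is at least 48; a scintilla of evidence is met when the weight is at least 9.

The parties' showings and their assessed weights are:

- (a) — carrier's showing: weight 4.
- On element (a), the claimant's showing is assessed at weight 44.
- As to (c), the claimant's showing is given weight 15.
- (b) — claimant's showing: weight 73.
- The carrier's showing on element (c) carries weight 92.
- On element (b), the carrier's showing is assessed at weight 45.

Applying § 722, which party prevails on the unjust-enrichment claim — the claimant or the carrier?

Stage 1 — burden on claimant; standard: a more-likely-than-not showing (weight is at least 48).
    (a): 44 (carrier's 4 disregarded) < 48 [not met]
  The claimant does not carry Stage 1.
The carrier prevails.

carrier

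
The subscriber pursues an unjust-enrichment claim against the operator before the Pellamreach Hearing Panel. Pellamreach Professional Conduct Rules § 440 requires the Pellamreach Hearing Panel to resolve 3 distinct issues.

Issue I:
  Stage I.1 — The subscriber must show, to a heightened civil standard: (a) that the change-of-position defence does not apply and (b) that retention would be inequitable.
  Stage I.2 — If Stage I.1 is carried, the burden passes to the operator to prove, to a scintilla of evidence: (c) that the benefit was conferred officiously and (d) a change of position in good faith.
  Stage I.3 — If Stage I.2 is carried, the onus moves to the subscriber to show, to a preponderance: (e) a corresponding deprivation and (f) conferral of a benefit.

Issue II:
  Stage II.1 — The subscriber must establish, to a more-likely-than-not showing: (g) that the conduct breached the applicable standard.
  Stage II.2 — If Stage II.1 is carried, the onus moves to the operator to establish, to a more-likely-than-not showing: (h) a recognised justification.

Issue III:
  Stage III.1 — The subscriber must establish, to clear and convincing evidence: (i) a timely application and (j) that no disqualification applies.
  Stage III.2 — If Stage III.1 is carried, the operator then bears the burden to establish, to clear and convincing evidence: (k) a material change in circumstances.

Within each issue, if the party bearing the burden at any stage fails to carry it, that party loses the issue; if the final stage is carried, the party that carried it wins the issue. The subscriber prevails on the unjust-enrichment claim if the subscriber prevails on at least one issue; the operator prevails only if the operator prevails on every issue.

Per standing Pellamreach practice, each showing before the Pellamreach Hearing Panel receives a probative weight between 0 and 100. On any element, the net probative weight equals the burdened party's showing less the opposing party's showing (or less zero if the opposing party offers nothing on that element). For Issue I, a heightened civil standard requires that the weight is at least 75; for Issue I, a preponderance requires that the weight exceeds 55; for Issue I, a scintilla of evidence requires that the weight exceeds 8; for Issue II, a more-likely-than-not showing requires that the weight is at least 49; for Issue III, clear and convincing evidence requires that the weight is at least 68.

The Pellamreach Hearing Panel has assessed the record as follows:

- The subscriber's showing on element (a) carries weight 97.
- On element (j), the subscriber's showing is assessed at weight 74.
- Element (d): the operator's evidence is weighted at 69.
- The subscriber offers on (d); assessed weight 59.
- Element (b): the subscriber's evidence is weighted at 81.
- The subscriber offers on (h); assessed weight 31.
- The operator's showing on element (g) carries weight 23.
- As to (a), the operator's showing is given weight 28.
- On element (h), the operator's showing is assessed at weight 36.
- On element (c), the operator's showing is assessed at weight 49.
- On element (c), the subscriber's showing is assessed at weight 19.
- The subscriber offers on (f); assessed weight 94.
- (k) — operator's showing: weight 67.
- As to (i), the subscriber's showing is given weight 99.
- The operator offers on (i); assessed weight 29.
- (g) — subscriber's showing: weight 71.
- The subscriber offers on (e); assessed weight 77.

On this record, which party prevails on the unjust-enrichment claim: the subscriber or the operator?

subscriber

— Issue I —
Stage I.1 (subscriber, a heightened civil standard, weight is at least 75): (a) net 97−28=69 < 75 — fails; (b) 81 ≥ 75 — meets.
  Not every element is met, so the subscriber fails to carry Stage I.1.
The operator prevails on this issue.
— Issue II —
At Stage II.1 the subscriber must meet a more-likely-than-not showing (weight is at least 49): on (g) the weight is 71 less the opposing 23 gives net 48, < 49, so (g) does not meet the standard.
  Stage II.1 not carried; the subscriber fails its burden.
The analysis ends at Stage II.1; the operator prevails on this issue.
— Issue III —
At Stage III.1 the subscriber must meet clear and convincing evidence (weight is at least 68): on (i) the weight is 99 less the opposing 29 gives net 70, which does reach 68, so (i) meets the standard; on (j) the weight is 74, ≥ 68, so (j) meets the standard.
  The subscriber carries Stage III.1; the operator now bears the burden.
At Stage III.2 the operator must meet clear and convincing evidence (weight is at least 68): on (k) the weight is 67, which does not reach 68, so (k) does not meet the standard.
  The operator does not carry Stage III.2.
The analysis ends at Stage III.2; the subscriber prevails on this issue.
Per-issue: Issue I → operator; Issue II → operator; Issue III → subscriber. The subscriber must prevail on at least one issue; overall, the subscriber prevails.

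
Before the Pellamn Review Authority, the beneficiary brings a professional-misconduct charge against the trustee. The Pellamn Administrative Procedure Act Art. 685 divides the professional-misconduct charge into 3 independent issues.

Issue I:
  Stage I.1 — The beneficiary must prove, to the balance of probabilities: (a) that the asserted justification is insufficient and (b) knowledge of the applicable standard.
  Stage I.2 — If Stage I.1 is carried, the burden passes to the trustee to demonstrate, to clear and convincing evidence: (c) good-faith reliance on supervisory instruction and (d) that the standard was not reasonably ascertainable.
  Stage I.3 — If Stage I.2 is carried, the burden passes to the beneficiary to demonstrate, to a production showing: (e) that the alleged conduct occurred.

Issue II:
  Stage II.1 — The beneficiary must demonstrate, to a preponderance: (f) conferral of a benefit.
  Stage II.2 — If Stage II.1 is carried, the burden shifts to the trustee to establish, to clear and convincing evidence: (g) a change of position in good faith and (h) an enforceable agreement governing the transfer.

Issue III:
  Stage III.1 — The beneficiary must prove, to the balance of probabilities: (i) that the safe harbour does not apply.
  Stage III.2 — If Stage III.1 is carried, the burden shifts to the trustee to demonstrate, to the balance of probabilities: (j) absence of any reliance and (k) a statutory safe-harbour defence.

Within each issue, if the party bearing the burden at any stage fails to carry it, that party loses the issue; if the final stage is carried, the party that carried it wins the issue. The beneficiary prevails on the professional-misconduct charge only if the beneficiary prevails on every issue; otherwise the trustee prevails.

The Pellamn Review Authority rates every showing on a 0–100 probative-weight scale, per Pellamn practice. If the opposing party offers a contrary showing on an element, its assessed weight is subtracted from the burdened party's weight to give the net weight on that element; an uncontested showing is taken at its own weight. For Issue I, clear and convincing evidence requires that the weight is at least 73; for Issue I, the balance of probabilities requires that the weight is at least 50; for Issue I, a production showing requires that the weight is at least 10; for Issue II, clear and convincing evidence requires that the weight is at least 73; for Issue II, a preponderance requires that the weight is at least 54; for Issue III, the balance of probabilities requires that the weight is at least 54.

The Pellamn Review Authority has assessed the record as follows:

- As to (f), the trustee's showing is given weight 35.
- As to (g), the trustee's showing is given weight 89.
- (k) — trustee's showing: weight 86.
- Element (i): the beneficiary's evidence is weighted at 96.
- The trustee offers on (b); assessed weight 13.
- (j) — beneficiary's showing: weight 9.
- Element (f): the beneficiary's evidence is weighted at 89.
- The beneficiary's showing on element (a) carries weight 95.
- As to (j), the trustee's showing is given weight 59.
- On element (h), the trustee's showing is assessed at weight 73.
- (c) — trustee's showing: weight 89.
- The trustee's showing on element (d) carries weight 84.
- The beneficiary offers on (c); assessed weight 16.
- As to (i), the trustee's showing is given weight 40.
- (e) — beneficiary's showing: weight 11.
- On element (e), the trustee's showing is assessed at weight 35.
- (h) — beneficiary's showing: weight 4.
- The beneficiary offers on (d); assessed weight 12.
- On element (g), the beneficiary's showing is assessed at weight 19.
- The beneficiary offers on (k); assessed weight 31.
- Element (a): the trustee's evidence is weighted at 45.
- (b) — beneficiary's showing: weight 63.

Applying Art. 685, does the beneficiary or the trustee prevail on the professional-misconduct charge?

beneficiary

— Issue I —
Stage I.1 — burden on beneficiary; standard: the balance of probabilities (weight is at least 50).
    (a): 95 − 45 = 50 ≥ 50 [met]
    (b): 63 − 13 = 50 ≥ 50 [met]
  Stage I.1 carried; the burden shifts to the trustee.
Stage I.2 — burden on trustee; standard: clear and convincing evidence (weight is at least 73).
    (c): 89 − 16 = 73 ≥ 73 [met]
    (d): 84 − 12 = 72 < 73 [not met]
  Stage I.2 not carried; the trustee fails its burden.
The analysis ends at Stage I.2; the beneficiary prevails on this issue.
— Issue II —
Stage II.1 (beneficiary, a preponderance, weight is at least 54): (f) net 89−35=54 ≥ 54 — meets.
  All elements met. The burden passes to the trustee.
Stage II.2 (trustee, clear and convincing evidence, weight is at least 73): (g) net 89−19=70 < 73 — fails; (h) net 73−4=69 < 73 — fails.
  Not every element is met, so the trustee fails to carry Stage II.2.
So the beneficiary prevails on this issue.
— Issue III —
Stage III.1 (beneficiary, the balance of probabilities, weight is at least 54): (i) net 96−40=56 ≥ 54 — meets.
  The beneficiary carries Stage III.1; the trustee now bears the burden.
Stage III.2 (trustee, the balance of probabilities, weight is at least 54): (j) net 59−9=50 < 54 — fails; (k) net 86−31=55 ≥ 54 — meets.
  Stage III.2 not carried; the trustee fails its burden.
The analysis ends at Stage III.2; the beneficiary prevails on this issue.
Per-issue: Issue I → beneficiary; Issue II → beneficiary; Issue III → beneficiary. The beneficiary must prevail on every issue; overall, the beneficiary prevails.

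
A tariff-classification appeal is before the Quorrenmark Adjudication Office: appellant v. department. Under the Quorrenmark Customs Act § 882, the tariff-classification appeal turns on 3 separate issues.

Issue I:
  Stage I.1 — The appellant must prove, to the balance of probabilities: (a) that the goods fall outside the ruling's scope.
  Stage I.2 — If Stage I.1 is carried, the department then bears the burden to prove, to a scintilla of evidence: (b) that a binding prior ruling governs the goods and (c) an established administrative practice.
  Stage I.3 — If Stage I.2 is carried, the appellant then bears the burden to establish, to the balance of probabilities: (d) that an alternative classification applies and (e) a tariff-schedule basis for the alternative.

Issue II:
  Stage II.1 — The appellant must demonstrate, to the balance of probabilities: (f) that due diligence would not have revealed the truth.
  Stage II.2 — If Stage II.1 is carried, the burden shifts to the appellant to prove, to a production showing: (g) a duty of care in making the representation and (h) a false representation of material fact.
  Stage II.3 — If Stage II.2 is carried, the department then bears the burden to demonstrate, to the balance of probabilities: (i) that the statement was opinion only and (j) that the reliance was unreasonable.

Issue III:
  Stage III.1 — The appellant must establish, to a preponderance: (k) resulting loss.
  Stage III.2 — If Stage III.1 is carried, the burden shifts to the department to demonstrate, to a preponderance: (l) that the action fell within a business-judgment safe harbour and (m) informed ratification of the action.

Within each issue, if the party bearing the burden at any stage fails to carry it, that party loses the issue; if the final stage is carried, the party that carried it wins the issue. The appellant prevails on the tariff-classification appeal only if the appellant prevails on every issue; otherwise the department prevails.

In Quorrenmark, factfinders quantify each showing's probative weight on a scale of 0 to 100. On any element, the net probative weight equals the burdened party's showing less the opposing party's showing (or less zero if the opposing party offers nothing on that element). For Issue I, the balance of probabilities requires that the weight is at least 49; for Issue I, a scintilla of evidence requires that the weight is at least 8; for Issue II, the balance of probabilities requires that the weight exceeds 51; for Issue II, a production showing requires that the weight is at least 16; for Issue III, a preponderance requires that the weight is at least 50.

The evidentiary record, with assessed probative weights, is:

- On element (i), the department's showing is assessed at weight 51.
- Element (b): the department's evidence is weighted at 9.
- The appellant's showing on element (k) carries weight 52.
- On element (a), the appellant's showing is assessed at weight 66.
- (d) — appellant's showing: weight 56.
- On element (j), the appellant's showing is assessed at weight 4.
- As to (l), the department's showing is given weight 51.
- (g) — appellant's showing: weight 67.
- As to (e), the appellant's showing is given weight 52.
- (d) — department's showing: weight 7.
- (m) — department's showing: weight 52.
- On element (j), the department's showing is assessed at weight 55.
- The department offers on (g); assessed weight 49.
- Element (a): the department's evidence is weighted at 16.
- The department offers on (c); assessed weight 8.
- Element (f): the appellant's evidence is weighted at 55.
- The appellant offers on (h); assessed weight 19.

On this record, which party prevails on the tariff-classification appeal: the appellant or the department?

department

— Issue I —
Stage I.1 (appellant, the balance of probabilities, weight is at least 49): (a) net 66−16=50 ≥ 49 — meets.
  Stage I.1 is satisfied; the onus moves to the department.
Stage I.2 (department, a scintilla of evidence, weight is at least 8): (b) 9 ≥ 8 — meets; (c) 8 ≥ 8 — meets.
  The department carries Stage I.2; the appellant now bears the burden.
Stage I.3 (appellant, the balance of probabilities, weight is at least 49): (d) net 56−7=49 ≥ 49 — meets; (e) 52 ≥ 49 — meets.
  The appellant carries the last stage.
With every stage satisfied, the appellant prevails on this issue.
— Issue II —
Stage II.1 (appellant, the balance of probabilities, weight exceeds 51): (f) 55 > 51 — meets.
  Stage II.1 carried; the burden remains with the appellant.
Stage II.2 (appellant, a production showing, weight is at least 16): (g) net 67−49=18 ≥ 16 — meets; (h) 19 ≥ 16 — meets.
  Stage II.2 carried; the burden shifts to the department.
Stage II.3 (department, the balance of probabilities, weight exceeds 51): (i) 51 ≤ 51 — fails; (j) net 55−4=51 ≤ 51 — fails.
  Stage II.3 not carried; the department fails its burden.
The appellant prevails on this issue.
— Issue III —
Stage III.1 (appellant, a preponderance, weight is at least 50): (k) 52 ≥ 50 — meets.
  Stage III.1 is satisfied; the onus moves to the department.
Stage III.2 (department, a preponderance, weight is at least 50): (l) 51 ≥ 50 — meets; (m) 52 ≥ 50 — meets.
  The department carries the last stage.
Every stage carried; the department prevails on this issue.
Per-issue: Issue I → appellant; Issue II → appellant; Issue III → department. The appellant must prevail on every issue; overall, the department prevails.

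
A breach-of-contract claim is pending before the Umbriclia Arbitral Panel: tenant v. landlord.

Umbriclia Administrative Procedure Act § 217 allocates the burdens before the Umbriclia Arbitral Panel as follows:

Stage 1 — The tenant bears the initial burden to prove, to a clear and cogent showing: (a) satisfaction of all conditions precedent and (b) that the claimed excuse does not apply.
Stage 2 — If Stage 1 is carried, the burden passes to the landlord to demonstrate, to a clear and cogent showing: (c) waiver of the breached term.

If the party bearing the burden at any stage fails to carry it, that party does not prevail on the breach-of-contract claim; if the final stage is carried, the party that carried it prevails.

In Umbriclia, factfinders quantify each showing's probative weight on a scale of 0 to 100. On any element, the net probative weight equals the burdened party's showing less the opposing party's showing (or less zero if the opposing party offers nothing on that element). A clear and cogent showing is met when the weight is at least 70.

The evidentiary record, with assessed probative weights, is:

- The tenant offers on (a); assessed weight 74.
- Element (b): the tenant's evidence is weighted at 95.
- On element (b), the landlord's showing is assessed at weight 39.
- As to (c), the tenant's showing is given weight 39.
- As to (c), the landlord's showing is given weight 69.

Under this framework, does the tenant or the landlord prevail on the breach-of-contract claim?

Stage 1 (tenant, a clear and cogent showing, weight is at least 70): (a) 74 ≥ 70 — meets; (b) net 95−39=56 < 70 — fails.
  Stage 1 not carried; the tenant fails its burden.
So the landlord prevails.

landlord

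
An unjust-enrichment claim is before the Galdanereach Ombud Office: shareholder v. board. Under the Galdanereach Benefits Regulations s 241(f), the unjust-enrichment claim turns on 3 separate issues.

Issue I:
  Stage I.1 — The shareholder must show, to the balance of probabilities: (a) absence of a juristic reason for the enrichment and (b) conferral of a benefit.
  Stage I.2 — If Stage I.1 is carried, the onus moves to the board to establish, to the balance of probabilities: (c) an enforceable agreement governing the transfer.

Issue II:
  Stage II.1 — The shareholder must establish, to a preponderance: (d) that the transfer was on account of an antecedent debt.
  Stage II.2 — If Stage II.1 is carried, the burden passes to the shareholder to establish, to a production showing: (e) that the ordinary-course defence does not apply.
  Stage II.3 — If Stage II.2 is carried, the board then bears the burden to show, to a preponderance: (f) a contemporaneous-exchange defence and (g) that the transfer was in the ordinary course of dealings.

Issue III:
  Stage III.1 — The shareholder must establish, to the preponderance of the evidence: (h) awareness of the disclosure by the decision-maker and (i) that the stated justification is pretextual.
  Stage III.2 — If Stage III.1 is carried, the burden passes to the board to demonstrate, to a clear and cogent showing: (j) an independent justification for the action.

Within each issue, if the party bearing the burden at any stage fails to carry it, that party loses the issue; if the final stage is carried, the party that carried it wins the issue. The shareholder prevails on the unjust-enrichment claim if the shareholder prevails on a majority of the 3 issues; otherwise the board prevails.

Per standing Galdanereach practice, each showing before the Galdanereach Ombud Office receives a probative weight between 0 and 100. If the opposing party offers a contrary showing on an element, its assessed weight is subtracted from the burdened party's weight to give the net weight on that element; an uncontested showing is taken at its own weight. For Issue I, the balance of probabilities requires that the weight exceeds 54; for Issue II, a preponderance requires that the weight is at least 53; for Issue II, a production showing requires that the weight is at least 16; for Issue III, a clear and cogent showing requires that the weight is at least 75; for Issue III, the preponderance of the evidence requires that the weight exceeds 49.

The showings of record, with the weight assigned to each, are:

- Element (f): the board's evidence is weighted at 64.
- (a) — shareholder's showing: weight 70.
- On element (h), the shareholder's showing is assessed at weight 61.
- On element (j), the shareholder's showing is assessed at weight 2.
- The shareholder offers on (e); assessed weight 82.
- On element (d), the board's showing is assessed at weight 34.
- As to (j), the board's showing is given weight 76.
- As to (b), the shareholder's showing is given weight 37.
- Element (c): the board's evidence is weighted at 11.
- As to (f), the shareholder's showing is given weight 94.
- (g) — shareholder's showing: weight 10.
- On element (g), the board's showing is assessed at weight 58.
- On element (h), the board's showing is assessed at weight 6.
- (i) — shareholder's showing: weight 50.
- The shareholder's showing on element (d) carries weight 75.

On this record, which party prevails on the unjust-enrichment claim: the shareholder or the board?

board

— Issue I —
At Stage I.1 the shareholder must meet the balance of probabilities (weight exceeds 54): on (a) the weight is 70, which does exceed 54, so (a) meets the standard; on (b) the weight is 37, ≤ 54, so (b) does not meet the standard.
  Stage I.1 not carried; the shareholder fails its burden.
The board prevails on this issue.
— Issue II —
At Stage II.1 the shareholder must meet a preponderance (weight is at least 53): on (d) the weight is 75 less the opposing 34 gives net 41, which does not reach 53, so (d) does not meet the standard.
  The shareholder does not carry Stage II.1.
The analysis ends at Stage II.1; the board prevails on this issue.
— Issue III —
Stage III.1 — burden on shareholder; standard: the preponderance of the evidence (weight exceeds 49).
    (h): 61 − 6 = 55 > 49 [met]
    (i): 50 > 49 [met]
  All elements met. The burden passes to the board.
Stage III.2 — burden on board; standard: a clear and cogent showing (weight is at least 75).
    (j): 76 − 2 = 74 < 75 [not met]
  Stage III.2 not carried; the board fails its burden.
So the shareholder prevails on this issue.
Per-issue: Issue I → board; Issue II → board; Issue III → shareholder. The shareholder must prevail on a majority of issues; overall, the board prevails.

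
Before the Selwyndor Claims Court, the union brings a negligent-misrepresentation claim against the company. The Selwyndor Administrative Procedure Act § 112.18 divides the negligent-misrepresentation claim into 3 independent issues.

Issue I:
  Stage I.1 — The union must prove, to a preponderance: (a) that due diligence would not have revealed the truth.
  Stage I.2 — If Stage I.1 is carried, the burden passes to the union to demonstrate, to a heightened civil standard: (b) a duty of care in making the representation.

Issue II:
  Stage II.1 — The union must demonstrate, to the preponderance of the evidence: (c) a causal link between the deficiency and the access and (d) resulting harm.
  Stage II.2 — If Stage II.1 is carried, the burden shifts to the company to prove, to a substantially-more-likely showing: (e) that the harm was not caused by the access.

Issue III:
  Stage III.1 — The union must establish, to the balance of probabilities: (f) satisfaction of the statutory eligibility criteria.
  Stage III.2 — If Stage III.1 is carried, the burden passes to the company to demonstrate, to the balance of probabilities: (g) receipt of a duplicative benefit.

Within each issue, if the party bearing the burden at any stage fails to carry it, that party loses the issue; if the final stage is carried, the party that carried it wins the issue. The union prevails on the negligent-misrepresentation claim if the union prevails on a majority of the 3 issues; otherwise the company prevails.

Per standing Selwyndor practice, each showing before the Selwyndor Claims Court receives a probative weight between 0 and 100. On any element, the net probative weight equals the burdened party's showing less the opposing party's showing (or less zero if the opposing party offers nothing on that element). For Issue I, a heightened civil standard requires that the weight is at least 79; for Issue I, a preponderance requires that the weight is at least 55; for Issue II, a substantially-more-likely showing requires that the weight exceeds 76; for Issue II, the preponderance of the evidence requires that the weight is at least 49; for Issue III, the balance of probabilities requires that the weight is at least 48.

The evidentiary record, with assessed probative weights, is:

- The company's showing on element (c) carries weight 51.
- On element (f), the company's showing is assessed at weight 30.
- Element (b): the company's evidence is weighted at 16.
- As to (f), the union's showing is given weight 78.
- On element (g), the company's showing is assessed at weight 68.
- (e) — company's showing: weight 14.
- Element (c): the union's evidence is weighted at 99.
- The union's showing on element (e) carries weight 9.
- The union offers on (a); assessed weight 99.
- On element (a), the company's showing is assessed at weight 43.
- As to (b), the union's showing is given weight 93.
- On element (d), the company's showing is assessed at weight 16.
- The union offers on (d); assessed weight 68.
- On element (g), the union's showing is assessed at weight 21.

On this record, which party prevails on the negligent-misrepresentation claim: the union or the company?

— Issue I —
Stage I.1 (union, a preponderance, weight is at least 55): (a) net 99−43=56 ≥ 55 — meets.
  Stage I.1 carried; the burden remains with the union.
Stage I.2 (union, a heightened civil standard, weight is at least 79): (b) net 93−16=77 < 79 — fails.
  Not every element is met, so the union fails to carry Stage I.2.
So the company prevails on this issue.
— Issue II —
Stage II.1 — burden on union; standard: the preponderance of the evidence (weight is at least 49).
    (c): 99 − 51 = 48 < 49 [not met]
    (d): 68 − 16 = 52 ≥ 49 [met]
  The union does not carry Stage II.1.
The analysis ends at Stage II.1; the company prevails on this issue.
— Issue III —
At Stage III.1 the union must meet the balance of probabilities (weight is at least 48): on (f) the weight is 78 less the opposing 30 gives net 48, which does reach 48, so (f) meets the standard.
  Stage III.1 is satisfied; the onus moves to the company.
At Stage III.2 the company must meet the balance of probabilities (weight is at least 48): on (g) the weight is 68 less the opposing 21 gives net 47, < 48, so (g) does not meet the standard.
  Not every element is met, so the company fails to carry Stage III.2.
So the union prevails on this issue.
Per-issue: Issue I → company; Issue II → company; Issue III → union. The union must prevail on a majority of issues; overall, the company prevails.

company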